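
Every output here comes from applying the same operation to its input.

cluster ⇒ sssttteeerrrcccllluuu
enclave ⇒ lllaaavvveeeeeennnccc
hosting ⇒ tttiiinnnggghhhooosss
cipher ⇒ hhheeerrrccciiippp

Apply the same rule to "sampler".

pppllleeerrrsssaaammm

The transformation: move the first 3 characters to the end (rotate left by 3), then repeat every character 3 times.
For "sampler", step one produces "plersam"; step two turns that into "pppllleeerrrsssaaammm".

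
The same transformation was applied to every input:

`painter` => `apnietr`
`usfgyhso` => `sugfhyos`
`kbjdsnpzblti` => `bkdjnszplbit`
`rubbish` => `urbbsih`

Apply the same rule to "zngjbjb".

Each output is the input with this applied: swap each adjacent pair of characters (1↔2, 3↔4, ...).
So "zngjbjb" becomes "nzjgjbb".

nzjgjbb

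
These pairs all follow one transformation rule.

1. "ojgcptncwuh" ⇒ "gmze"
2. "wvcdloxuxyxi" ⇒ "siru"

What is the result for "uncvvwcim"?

ksf

Each output is the input with this applied: keep one character in every 3, starting at position 2 (positions 2nd, 5th, 8th, ...), then shift every letter 3 places backward in the alphabet (wrapping around).
Starting from "uncvvwcim": after the first operation, "nvi"; after the second, "ksf".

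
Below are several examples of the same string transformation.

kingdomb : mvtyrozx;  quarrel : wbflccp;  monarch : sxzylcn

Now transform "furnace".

What's happening: move the last character to the front, then shift every letter 11 places forward in the alphabet (wrapping around).
On "furnace": the first step gives "efurnac", and the second then gives "pqfcyln".
(Check on "quarrel": → "lquarre" → "wbflccp" ✓)

pqfcyln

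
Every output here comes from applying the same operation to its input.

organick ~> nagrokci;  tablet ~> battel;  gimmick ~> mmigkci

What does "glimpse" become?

The rule is to reverse the string, then move the first 3 characters to the end (rotate left by 3).
On "glimpse": the first step gives "espmilg", and the second then gives "milgesp".

milgesp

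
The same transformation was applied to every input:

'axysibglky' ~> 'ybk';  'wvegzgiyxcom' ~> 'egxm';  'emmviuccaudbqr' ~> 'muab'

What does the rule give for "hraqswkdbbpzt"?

The rule is to keep one character in every 3, starting at position 3 (positions 3rd, 6th, 9th, ...).
Applying that to "hraqswkdbbpzt" gives "awbz".

awbz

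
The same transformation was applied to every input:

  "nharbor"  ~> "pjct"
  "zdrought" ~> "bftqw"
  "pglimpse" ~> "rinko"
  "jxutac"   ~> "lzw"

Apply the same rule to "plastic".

rncu

The rule is to shift every letter 2 places forward in the alphabet (wrapping around), then delete the last 3 characters.
For "plastic", step one produces "rncuvke"; step two turns that into "rncu".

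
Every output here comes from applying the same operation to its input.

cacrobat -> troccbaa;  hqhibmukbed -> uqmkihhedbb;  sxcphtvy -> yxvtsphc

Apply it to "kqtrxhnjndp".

xtrqpnnkjhd

Each output is the input with this applied: sort the characters into reverse alphabetical order.
So "kqtrxhnjndp" becomes "xtrqpnnkjhd".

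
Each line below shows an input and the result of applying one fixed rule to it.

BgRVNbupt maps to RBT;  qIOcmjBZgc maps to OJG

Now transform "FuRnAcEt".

RC

The pattern: keep one character in every 3, starting at position 3 (positions 3rd, 6th, 9th, ...), then convert every letter to uppercase.
For "FuRnAcEt" the result is "RC".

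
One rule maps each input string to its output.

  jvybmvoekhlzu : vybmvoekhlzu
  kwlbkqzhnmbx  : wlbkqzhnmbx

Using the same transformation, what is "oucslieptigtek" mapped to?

What's happening: delete the first character.
Applying that to "oucslieptigtek" gives "ucslieptigtek".

ucslieptigtek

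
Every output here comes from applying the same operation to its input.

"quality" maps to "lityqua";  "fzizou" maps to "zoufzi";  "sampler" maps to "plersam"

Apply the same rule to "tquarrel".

What's happening: move the first 3 characters to the end (rotate left by 3).
So "tquarrel" becomes "arreltqu".

arreltqu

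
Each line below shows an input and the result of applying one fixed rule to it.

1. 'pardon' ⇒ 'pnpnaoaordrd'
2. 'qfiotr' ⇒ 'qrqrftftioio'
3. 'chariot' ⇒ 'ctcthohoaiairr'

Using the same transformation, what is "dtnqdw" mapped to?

Each output is the input with this applied: double every character, then take characters alternately from the front and the back (1st, last, 2nd, 2nd-last, ...).
For "dtnqdw", step one produces "ddttnnqqddww"; step two turns that into "dwdwtdtdnqnq".

dwdwtdtdnqnq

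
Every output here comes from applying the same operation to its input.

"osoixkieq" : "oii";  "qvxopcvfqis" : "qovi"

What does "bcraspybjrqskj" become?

Rule — keep one character in every 3, starting at position 1 (positions 1st, 4th, 7th, ...).
On "bcraspybjrqskj" that produces "bayrk".

bayrk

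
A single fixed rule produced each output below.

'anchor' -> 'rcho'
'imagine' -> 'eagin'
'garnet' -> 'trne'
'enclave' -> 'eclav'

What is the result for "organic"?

cgani

In each case the input is transformed by: delete the first 2 characters, then move the last character to the front.
Applying that to "organic" gives "cgani".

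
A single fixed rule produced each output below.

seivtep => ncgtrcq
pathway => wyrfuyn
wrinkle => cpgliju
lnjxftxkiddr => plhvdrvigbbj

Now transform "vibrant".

rgzpylt

The transformation: shift every letter 2 places backward in the alphabet (wrapping around), then swap the first and last characters.
For "vibrant" the result is "rgzpylt".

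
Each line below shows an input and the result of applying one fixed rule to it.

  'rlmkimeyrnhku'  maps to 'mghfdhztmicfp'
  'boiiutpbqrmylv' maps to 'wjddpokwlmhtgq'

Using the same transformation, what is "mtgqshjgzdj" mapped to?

What's happening: shift every letter 5 places backward in the alphabet (wrapping around).
Applying that to "mtgqshjgzdj" gives "hoblncebuye".

hoblncebuye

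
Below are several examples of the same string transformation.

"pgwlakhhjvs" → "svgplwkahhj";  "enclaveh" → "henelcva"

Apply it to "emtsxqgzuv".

vumestqxzg

Looking at the pairs, the operation is to move the last 2 characters to the front (rotate right by 2), then swap each adjacent pair of characters (1↔2, 3↔4, ...).
Working it through for "emtsxqgzuv": intermediate "uvemtsxqgz", final "vumestqxzg".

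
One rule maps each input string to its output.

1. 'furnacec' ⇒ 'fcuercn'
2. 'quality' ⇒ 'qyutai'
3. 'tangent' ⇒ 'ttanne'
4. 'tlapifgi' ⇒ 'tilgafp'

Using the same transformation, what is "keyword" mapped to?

kderyo

In each case the input is transformed by: take characters alternately from the front and the back (1st, last, 2nd, 2nd-last, ...), then delete the last character.
For "keyword", step one produces "kderyow"; step two turns that into "kderyo".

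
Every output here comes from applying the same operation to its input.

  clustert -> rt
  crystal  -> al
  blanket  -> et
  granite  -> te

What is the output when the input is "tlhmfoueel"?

el

The pattern: keep only the last 2 characters.
Doing the same to "tlhmfoueel": "el".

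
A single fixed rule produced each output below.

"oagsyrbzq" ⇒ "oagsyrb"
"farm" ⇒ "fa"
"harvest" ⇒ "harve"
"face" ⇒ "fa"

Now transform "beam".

be

Looking at the pairs, the operation is to delete the last 2 characters.
For "beam" the result is "be".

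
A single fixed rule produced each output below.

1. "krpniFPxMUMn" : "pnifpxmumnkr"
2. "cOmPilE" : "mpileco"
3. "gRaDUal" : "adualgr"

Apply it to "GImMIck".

mmickgi

The transformation: move the first 2 characters to the end (rotate left by 2), then convert every letter to lowercase.
Applying both steps to "GImMIck": "mMIckGI", then "mmickgi".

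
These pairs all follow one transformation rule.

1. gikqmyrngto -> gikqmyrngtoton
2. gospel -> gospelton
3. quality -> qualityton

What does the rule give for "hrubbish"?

The rule is to append "ton".
Applying that to "hrubbish" gives "hrubbishton".

hrubbishton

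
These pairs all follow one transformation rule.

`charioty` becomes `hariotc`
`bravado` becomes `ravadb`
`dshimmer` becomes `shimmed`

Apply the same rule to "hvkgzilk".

The transformation: delete the last character, then move the first character to the end.
Doing the same to "hvkgzilk": "vkgzilh".
(Check on "bravado": → "bravad" → "ravadb" ✓)

vkgzilh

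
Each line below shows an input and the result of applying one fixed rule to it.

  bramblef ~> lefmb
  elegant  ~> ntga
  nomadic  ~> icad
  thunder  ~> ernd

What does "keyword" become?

The transformation: delete the first 3 characters, then move the first 2 characters to the end (rotate left by 2).
On "keyword": the first step gives "word", and the second then gives "rdwo".
(Check on "elegant": → "gant" → "ntga" ✓)

rdwo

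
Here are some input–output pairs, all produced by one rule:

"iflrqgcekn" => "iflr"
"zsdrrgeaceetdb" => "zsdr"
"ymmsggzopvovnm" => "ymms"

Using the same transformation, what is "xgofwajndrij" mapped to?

The rule is to keep only the first 4 characters.
For "xgofwajndrij" the result is "xgof".

xgof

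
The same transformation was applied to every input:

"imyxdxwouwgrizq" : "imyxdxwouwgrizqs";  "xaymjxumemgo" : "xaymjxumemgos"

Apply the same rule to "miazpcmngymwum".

Rule — append "s".
On "miazpcmngymwum" that produces "miazpcmngymwums".

miazpcmngymwums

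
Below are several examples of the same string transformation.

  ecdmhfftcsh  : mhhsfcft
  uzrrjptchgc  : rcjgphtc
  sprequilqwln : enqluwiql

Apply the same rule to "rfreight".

The rule is to delete the first 3 characters, then take characters alternately from the front and the back (1st, last, 2nd, 2nd-last, ...).
Working it through for "rfreight": intermediate "eight", final "etihg".

etihg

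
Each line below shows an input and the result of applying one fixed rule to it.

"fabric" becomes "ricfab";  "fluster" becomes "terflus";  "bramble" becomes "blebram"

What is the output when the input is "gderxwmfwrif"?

rifgderxwmfw

What's happening: move the last 3 characters to the front (rotate right by 3).
So "gderxwmfwrif" becomes "rifgderxwmfw".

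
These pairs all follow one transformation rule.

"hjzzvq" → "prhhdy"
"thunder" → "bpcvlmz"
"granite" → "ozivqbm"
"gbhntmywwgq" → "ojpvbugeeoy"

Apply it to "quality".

ycitqbg

The pattern: shift every letter 8 places forward in the alphabet (wrapping around).
On "quality" that produces "ycitqbg".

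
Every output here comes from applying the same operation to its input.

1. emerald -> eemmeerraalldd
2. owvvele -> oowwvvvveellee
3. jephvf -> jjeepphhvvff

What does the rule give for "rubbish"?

rruubbbbiisshh

In each case the input is transformed by: double every character.
For "rubbish" the result is "rruubbbbiisshh".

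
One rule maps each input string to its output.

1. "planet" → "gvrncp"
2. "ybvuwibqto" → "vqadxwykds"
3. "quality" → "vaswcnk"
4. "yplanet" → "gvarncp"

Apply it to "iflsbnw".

pykhnud

The rule is to move the last 2 characters to the front (rotate right by 2), then shift every letter 2 places forward in the alphabet (wrapping around).
Starting from "iflsbnw": after the first operation, "nwiflsb"; after the second, "pykhnud".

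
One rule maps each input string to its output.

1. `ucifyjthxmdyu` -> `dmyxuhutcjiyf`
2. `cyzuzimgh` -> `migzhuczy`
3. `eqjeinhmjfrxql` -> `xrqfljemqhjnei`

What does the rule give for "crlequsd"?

Each output is the input with this applied: move the last 3 characters to the front (rotate right by 3), then take characters alternately from the front and the back (1st, last, 2nd, 2nd-last, ...).
On "crlequsd": the first step gives "usdcrleq", and the second then gives "uqsedlcr".

uqsedlcr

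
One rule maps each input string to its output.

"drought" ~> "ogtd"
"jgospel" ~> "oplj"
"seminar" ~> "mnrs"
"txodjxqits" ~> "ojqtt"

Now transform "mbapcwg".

acgm

What's happening: keep every other character starting from the first (positions 1st, 3rd, 5th, ...), then move the first character to the end.
"mbapcwg" → "macg" → "acgm".
(Check on "drought": → "dogt" → "ogtd" ✓)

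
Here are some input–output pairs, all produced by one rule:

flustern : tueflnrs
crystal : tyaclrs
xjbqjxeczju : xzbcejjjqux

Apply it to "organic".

The pattern: sort the characters into alphabetical order, then move the last 2 characters to the front (rotate right by 2).
Starting from "organic": after the first operation, "acginor"; after the second, "oracgin".
(Check on "flustern": → "eflnrstu" → "tueflnrs" ✓)

oracgin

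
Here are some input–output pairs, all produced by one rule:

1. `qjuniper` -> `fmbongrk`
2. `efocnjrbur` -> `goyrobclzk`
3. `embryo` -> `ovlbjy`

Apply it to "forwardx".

xoauclot

What's happening: shift every letter 3 places backward in the alphabet (wrapping around), then swap the front and back halves of the string.
For "forwardx", step one produces "clotxoau"; step two turns that into "xoauclot".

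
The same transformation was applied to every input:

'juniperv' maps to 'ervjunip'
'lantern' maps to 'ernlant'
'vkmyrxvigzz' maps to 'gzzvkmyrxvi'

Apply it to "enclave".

aveencl

Each output is the input with this applied: move the last 3 characters to the front (rotate right by 3).
"enclave" → "aveencl".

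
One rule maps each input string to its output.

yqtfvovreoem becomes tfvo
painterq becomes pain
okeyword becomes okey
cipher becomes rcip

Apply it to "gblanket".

The pattern: swap the front and back halves of the string, then keep only the last 4 characters.
On "gblanket": the first step gives "nketgbla", and the second then gives "gbla".

gbla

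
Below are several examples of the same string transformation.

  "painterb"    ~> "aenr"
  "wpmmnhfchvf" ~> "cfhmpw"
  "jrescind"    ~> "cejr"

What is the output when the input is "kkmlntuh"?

Each output is the input with this applied: sort the characters into alphabetical order, then keep every other character starting from the first (positions 1st, 3rd, 5th, ...).
"kkmlntuh" → "hkklmntu" → "hkmt".

hkmt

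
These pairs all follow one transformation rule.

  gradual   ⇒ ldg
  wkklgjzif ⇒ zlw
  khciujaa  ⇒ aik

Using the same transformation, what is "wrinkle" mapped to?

enw

The pattern: keep one character in every 3, starting at position 1 (positions 1st, 4th, 7th, ...), then reverse the string.
"wrinkle" → "wne" → "enw".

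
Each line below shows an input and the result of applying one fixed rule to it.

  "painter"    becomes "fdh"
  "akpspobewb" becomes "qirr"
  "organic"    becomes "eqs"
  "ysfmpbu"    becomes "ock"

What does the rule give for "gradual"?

The pattern: keep one character in every 3, starting at position 1 (positions 1st, 4th, 7th, ...), then shift every letter 10 places backward in the alphabet (wrapping around).
So "gradual" becomes "wtb".

wtb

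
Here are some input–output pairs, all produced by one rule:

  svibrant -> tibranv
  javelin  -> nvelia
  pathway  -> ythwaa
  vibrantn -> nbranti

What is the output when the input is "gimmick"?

kmmici

In each case the input is transformed by: delete the first character, then swap the first and last characters.
Applying that to "gimmick" gives "kmmici".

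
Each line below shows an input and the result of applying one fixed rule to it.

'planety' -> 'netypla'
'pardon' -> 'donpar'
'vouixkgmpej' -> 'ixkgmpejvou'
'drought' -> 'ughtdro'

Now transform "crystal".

The rule is to move the first 3 characters to the end (rotate left by 3).
Applying that to "crystal" gives "stalcry".

stalcry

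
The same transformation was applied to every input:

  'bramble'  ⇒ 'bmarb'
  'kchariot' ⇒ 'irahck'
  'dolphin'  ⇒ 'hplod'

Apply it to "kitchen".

Rule — delete the last 2 characters, then reverse the string.
"kitchen" → "kitch" → "hctik".

hctik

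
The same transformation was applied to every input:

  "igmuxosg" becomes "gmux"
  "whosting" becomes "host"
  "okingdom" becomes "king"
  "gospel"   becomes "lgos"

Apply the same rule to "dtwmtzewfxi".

Each output is the input with this applied: move the last 3 characters to the front (rotate right by 3), then keep only the last 4 characters.
Applying both steps to "dtwmtzewfxi": "fxidtwmtzew", then "tzew".

tzew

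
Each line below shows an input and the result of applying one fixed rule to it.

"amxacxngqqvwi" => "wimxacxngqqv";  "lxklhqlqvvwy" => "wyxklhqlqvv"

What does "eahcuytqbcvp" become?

The transformation: delete the first character, then move the last 2 characters to the front (rotate right by 2).
Working it through for "eahcuytqbcvp": intermediate "ahcuytqbcvp", final "vpahcuytqbc".

vpahcuytqbc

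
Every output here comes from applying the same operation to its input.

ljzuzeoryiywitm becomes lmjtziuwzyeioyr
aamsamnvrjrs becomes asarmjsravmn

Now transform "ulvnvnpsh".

uhlsvpnnv

Looking at the pairs, the operation is to take characters alternately from the front and the back (1st, last, 2nd, 2nd-last, ...).
So "ulvnvnpsh" becomes "uhlsvpnnv".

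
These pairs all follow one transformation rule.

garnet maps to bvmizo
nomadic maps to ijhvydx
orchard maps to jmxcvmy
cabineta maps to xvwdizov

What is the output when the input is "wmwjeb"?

The pattern: shift every letter 5 places backward in the alphabet (wrapping around).
On "wmwjeb" that produces "rhrezw".

rhrezw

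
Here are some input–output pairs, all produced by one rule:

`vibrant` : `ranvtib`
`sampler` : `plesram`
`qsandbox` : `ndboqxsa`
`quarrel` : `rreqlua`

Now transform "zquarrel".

The transformation: swap the first and last characters, then move the first 3 characters to the end (rotate left by 3).
On "zquarrel" that produces "arrezlqu".

arrezlqu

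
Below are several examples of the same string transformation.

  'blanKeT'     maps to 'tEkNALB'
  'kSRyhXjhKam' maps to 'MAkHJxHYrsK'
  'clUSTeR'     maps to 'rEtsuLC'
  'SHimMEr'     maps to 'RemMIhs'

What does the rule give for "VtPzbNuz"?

The rule is to reverse the string, then flip the case of every letter.
"VtPzbNuz" → "zuNbzPtV" → "ZUnBZpTv".

ZUnBZpTv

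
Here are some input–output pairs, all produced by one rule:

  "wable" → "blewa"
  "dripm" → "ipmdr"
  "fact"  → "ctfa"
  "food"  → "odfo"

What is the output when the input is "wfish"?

The pattern: move the first 2 characters to the end (rotate left by 2).
"wfish" → "ishwf".

ishwf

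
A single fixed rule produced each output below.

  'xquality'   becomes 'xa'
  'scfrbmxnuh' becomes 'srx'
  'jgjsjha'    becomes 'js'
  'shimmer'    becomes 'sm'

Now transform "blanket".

bn

What's happening: keep one character in every 3, starting at position 1 (positions 1st, 4th, 7th, ...), then delete the last character.
"blanket" → "bnt" → "bn".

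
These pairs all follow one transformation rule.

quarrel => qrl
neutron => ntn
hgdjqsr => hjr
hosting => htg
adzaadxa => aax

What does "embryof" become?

erf

The transformation: keep one character in every 3, starting at position 1 (positions 1st, 4th, 7th, ...).
Doing the same to "embryof": "erf".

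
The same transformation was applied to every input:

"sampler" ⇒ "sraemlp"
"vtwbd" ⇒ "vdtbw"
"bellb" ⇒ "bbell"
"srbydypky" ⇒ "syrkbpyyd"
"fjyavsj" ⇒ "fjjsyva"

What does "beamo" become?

Looking at the pairs, the operation is to take characters alternately from the front and the back (1st, last, 2nd, 2nd-last, ...).
So "beamo" becomes "boema".

boema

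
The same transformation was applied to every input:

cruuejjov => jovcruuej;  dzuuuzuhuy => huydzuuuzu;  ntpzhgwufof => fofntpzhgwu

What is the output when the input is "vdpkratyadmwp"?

In each case the input is transformed by: move the last 3 characters to the front (rotate right by 3).
On "vdpkratyadmwp" that produces "mwpvdpkratyad".

mwpvdpkratyad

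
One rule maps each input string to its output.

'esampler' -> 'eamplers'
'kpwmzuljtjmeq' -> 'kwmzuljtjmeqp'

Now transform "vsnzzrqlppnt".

Rule — move the first character to the end, then swap the first and last characters.
"vsnzzrqlppnt" → "snzzrqlppntv" → "vnzzrqlppnts".

vnzzrqlppnts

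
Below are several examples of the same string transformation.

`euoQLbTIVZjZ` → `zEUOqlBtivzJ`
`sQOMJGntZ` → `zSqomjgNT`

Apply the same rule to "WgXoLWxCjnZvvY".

Each output is the input with this applied: move the last character to the front, then flip the case of every letter.
On "WgXoLWxCjnZvvY": the first step gives "YWgXoLWxCjnZvv", and the second then gives "ywGxOlwXcJNzVV".

ywGxOlwXcJNzVV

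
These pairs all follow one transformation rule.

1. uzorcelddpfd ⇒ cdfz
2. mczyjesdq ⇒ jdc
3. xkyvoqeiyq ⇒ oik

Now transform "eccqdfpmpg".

What's happening: keep one character in every 3, starting at position 2 (positions 2nd, 5th, 8th, ...), then move the first character to the end.
For "eccqdfpmpg", step one produces "cdm"; step two turns that into "dmc".

dmc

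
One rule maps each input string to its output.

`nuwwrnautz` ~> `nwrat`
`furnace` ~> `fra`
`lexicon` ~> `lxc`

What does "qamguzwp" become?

qmuw

In each case the input is transformed by: swap each adjacent pair of characters (1↔2, 3↔4, ...), then keep every other character starting from the second (positions 2nd, 4th, 6th, ...).
Working it through for "qamguzwp": intermediate "aqgmzupw", final "qmuw".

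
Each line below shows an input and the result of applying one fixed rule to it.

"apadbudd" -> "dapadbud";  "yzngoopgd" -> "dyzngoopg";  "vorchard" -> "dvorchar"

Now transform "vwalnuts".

The pattern: move the last character to the front.
For "vwalnuts" the result is "svwalnut".

svwalnut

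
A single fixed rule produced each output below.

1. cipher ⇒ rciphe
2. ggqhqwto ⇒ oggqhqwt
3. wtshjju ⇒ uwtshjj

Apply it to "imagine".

The pattern: move the last character to the front.
On "imagine" that produces "eimagin".

eimagin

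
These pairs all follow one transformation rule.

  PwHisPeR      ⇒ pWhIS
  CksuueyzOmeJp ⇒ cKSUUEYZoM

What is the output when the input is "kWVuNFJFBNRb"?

KwvUnfjfb

Rule — delete the last 3 characters, then flip the case of every letter.
Doing the same to "kWVuNFJFBNRb": "KwvUnfjfb".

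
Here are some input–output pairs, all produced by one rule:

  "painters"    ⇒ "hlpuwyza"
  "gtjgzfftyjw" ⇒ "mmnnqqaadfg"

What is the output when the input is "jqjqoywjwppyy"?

The rule is to sort the characters into alphabetical order, then shift every letter 7 places forward in the alphabet (wrapping around).
Starting from "jqjqoywjwppyy": after the first operation, "jjjoppqqwwyyy"; after the second, "qqqvwwxxddfff".
(Check on "painters": → "aeinprst" → "hlpuwyza" ✓)

qqqvwwxxddfff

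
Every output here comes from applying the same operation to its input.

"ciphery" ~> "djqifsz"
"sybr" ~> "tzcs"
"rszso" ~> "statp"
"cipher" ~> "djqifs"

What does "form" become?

Each output is the input with this applied: shift every letter 1 place forward in the alphabet (wrapping around).
Doing the same to "form": "gpsn".

gpsn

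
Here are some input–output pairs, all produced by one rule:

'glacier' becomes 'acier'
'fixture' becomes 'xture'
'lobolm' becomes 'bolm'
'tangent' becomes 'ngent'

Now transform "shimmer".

immer

Rule — delete the first 2 characters.
For "shimmer" the result is "immer".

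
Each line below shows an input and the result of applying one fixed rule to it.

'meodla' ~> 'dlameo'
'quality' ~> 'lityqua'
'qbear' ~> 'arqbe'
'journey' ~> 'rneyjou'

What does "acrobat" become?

obatacr

In each case the input is transformed by: move the first 3 characters to the end (rotate left by 3).
"acrobat" → "obatacr".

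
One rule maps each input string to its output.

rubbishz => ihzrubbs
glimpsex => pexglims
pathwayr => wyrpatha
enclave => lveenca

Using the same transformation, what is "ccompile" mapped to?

In each case the input is transformed by: move the last 3 characters to the front (rotate right by 3), then swap the first and last characters.
Starting from "ccompile": after the first operation, "ileccomp"; after the second, "pleccomi".

pleccomi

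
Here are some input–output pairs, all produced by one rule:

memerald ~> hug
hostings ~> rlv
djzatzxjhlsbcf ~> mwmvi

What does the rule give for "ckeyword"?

nzg

In each case the input is transformed by: keep one character in every 3, starting at position 2 (positions 2nd, 5th, 8th, ...), then shift every letter 3 places forward in the alphabet (wrapping around).
For "ckeyword" the result is "nzg".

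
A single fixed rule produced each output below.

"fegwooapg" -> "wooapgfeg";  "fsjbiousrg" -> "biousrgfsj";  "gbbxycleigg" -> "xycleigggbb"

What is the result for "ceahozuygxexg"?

What's happening: move the first 3 characters to the end (rotate left by 3).
Applying that to "ceahozuygxexg" gives "hozuygxexgcea".

hozuygxexgcea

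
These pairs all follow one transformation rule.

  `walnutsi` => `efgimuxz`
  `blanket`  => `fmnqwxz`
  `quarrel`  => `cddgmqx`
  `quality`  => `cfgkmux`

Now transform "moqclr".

Rule — shift every letter 12 places forward in the alphabet (wrapping around), then sort the characters into alphabetical order.
"moqclr" → "acdoxy".

acdoxy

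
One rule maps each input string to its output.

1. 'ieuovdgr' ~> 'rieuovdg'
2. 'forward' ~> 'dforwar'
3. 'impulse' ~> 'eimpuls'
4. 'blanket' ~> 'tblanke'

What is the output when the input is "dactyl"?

The rule is to move the last character to the front.
"dactyl" → "ldacty".

ldacty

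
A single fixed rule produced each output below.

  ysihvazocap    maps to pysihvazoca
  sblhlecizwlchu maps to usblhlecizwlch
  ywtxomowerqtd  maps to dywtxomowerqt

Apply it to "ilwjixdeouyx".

Looking at the pairs, the operation is to move the last character to the front.
On "ilwjixdeouyx" that produces "xilwjixdeouy".

xilwjixdeouy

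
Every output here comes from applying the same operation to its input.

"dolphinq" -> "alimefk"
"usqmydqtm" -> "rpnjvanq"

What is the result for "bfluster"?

The transformation: delete the last character, then shift every letter 3 places backward in the alphabet (wrapping around).
Starting from "bfluster": after the first operation, "bfluste"; after the second, "ycirpqb".

ycirpqb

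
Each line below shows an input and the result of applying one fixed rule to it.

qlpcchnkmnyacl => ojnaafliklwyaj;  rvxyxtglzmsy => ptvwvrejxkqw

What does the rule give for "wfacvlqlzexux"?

The transformation: shift every letter 2 places backward in the alphabet (wrapping around).
So "wfacvlqlzexux" becomes "udyatjojxcvsv".

udyatjojxcvsv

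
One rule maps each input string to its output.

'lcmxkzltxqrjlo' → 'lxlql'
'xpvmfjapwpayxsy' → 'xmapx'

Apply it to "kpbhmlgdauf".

khgu

Each output is the input with this applied: keep one character in every 3, starting at position 1 (positions 1st, 4th, 7th, ...).
For "kpbhmlgdauf" the result is "khgu".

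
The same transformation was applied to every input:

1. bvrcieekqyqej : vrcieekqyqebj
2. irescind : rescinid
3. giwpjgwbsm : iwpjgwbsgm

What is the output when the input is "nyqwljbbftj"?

yqwljbbftnj

What's happening: swap the first and last characters, then move the first character to the end.
Starting from "nyqwljbbftj": after the first operation, "jyqwljbbftn"; after the second, "yqwljbbftnj".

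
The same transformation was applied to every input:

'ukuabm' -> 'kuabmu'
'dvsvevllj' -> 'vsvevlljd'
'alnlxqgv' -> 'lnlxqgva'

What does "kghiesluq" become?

In each case the input is transformed by: move the first character to the end.
On "kghiesluq" that produces "ghiesluqk".

ghiesluqk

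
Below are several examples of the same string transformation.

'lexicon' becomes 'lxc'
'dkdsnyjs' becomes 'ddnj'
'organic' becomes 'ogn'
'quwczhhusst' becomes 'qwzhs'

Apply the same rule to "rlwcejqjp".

rweq

The pattern: swap each adjacent pair of characters (1↔2, 3↔4, ...), then keep every other character starting from the second (positions 2nd, 4th, 6th, ...).
"rlwcejqjp" → "lrcwjejqp" → "rweq".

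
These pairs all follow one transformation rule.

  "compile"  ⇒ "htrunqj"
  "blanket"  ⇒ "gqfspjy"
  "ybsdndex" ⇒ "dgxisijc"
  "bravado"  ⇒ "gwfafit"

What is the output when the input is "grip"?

lwnu

What's happening: shift every letter 5 places forward in the alphabet (wrapping around).
On "grip" that produces "lwnu".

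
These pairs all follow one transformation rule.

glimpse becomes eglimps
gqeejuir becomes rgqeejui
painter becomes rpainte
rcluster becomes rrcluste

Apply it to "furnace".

efurnac

The pattern: move the last character to the front.
So "furnace" becomes "efurnac".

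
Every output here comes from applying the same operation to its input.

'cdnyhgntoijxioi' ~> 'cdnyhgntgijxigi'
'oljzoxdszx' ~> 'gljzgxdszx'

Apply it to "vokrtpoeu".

vgkrtpgeu

In each case the input is transformed by: replace every "o" with "g".
"vokrtpoeu" → "vgkrtpgeu".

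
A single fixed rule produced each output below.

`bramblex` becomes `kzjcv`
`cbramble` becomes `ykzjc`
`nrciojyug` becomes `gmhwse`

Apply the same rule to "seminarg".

The rule is to shift every letter 2 places backward in the alphabet (wrapping around), then delete the first 3 characters.
Working it through for "seminarg": intermediate "qckglype", final "glype".

glype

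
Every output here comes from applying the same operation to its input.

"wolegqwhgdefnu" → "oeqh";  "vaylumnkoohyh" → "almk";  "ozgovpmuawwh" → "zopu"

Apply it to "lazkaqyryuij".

The pattern: keep every other character starting from the second (positions 2nd, 4th, 6th, ...), then keep only the first 4 characters.
Working it through for "lazkaqyryuij": intermediate "akqruj", final "akqr".

akqr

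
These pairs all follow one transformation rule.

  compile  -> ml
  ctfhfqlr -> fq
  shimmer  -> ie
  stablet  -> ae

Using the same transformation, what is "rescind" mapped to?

The transformation: keep one character in every 3, starting at position 3 (positions 3rd, 6th, 9th, ...).
For "rescind" the result is "sn".

sn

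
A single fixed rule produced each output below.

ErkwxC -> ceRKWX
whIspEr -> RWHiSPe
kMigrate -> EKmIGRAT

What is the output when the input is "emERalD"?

dEMerAL

Rule — move the last character to the front, then flip the case of every letter.
Starting from "emERalD": after the first operation, "DemERal"; after the second, "dEMerAL".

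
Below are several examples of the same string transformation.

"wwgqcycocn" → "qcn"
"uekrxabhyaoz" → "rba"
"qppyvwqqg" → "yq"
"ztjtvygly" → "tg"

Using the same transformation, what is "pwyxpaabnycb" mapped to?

xay

The transformation: delete the first 2 characters, then keep one character in every 3, starting at position 2 (positions 2nd, 5th, 8th, ...).
On "pwyxpaabnycb": the first step gives "yxpaabnycb", and the second then gives "xay".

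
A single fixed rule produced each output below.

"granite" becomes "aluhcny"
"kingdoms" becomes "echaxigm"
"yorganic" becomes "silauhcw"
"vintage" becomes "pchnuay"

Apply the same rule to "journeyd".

diolhysx

Rule — shift every letter 6 places backward in the alphabet (wrapping around).
So "journeyd" becomes "diolhysx".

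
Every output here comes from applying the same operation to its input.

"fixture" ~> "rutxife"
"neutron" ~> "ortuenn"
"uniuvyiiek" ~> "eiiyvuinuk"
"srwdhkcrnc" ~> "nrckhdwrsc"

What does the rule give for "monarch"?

The pattern: move the last character to the front, then reverse the string.
Applying both steps to "monarch": "hmonarc", then "cranomh".

cranomh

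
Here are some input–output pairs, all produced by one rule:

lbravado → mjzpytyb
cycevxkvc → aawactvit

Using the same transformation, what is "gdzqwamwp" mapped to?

The pattern: shift every letter 2 places backward in the alphabet (wrapping around), then move the last character to the front.
For "gdzqwamwp", step one produces "ebxouykun"; step two turns that into "nebxouyku".

nebxouyku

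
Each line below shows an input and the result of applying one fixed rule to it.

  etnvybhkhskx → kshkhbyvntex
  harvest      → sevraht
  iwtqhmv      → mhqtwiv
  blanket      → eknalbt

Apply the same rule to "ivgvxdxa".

Rule — move the last character to the front, then reverse the string.
Doing the same to "ivgvxdxa": "xdxvgvia".

xdxvgvia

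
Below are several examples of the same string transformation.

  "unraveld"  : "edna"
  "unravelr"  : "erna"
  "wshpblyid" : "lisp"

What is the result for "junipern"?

The transformation: keep every other character starting from the second (positions 2nd, 4th, 6th, ...), then move the first 2 characters to the end (rotate left by 2).
Applying both steps to "junipern": "uien", then "enui".

enui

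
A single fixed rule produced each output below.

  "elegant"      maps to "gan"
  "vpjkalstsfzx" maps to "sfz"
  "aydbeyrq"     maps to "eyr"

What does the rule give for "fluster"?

Each output is the input with this applied: move the last character to the front, then keep only the last 3 characters.
Applying that to "fluster" gives "ste".

ste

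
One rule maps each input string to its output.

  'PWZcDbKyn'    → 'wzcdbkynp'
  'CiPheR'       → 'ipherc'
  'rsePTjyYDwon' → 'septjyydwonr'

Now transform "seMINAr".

eminars

The transformation: move the first character to the end, then convert every letter to lowercase.
For "seMINAr", step one produces "eMINArs"; step two turns that into "eminars".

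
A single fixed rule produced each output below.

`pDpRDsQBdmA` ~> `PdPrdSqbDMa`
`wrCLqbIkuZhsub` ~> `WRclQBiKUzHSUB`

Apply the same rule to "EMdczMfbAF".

The rule is to flip the case of every letter.
For "EMdczMfbAF" the result is "emDCZmFBaf".

emDCZmFBaf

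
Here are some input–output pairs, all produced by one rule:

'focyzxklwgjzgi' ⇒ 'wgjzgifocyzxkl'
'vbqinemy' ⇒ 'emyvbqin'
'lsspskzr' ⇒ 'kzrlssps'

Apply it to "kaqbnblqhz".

Rule — move the first character to the end, then swap the front and back halves of the string.
Applying both steps to "kaqbnblqhz": "aqbnblqhzk", then "lqhzkaqbnb".
(Check on "vbqinemy": → "bqinemyv" → "emyvbqin" ✓)

lqhzkaqbnb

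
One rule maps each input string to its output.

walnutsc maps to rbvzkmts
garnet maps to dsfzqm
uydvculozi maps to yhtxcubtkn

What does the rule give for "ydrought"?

The pattern: shift every letter 1 place backward in the alphabet (wrapping around), then move the last 2 characters to the front (rotate right by 2).
Working it through for "ydrought": intermediate "xcqntfgs", final "gsxcqntf".

gsxcqntf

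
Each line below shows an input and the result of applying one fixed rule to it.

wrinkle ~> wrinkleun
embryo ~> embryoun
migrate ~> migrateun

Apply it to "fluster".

What's happening: append "un".
Doing the same to "fluster": "flusterun".

flusterun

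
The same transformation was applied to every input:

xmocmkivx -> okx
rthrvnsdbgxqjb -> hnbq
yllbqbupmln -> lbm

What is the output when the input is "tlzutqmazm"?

zqz

Rule — keep one character in every 3, starting at position 3 (positions 3rd, 6th, 9th, ...).
So "tlzutqmazm" becomes "zqz".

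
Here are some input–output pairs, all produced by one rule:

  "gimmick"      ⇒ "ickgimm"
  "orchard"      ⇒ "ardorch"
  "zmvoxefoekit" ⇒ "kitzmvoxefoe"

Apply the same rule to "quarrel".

In each case the input is transformed by: move the last 3 characters to the front (rotate right by 3).
So "quarrel" becomes "relquar".

relquar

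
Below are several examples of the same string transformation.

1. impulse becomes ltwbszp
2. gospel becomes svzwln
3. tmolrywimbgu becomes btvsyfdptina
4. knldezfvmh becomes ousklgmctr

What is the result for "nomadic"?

jvthkpu

The pattern: shift every letter 7 places forward in the alphabet (wrapping around), then swap the first and last characters.
"nomadic" → "uvthkpj" → "jvthkpu".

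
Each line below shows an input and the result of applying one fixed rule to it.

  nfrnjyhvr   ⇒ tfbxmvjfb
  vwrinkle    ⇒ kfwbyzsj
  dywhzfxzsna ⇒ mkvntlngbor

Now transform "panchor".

Each output is the input with this applied: shift every letter 12 places backward in the alphabet (wrapping around), then move the first character to the end.
"panchor" → "dobqvcf" → "obqvcfd".

obqvcfd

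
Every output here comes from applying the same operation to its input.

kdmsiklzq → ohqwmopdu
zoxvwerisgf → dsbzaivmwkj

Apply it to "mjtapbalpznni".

The rule is to shift every letter 4 places forward in the alphabet (wrapping around).
On "mjtapbalpznni" that produces "qnxetfeptdrrm".

qnxetfeptdrrm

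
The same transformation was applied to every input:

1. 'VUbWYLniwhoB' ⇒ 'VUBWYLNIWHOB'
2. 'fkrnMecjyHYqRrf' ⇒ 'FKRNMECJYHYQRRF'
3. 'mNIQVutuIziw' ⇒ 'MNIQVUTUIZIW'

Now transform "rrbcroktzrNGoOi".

RRBCROKTZRNGOOI

The rule is to convert every letter to uppercase.
Applying that to "rrbcroktzrNGoOi" gives "RRBCROKTZRNGOOI".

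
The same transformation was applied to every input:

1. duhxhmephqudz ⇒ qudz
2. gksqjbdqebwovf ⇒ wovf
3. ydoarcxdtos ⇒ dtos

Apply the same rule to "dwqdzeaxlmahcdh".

hcdh

Rule — keep only the last 4 characters.
Doing the same to "dwqdzeaxlmahcdh": "hcdh".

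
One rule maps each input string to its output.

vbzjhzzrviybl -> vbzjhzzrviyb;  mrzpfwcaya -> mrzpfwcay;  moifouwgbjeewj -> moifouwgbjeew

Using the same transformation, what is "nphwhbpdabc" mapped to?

In each case the input is transformed by: delete the last character.
Applying that to "nphwhbpdabc" gives "nphwhbpdab".

nphwhbpdab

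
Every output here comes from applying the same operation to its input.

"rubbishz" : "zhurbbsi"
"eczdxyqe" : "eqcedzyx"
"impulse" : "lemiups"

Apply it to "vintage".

aeivtng

The rule is to swap each adjacent pair of characters (1↔2, 3↔4, ...), then move the last 2 characters to the front (rotate right by 2).
Starting from "vintage": after the first operation, "ivtngae"; after the second, "aeivtng".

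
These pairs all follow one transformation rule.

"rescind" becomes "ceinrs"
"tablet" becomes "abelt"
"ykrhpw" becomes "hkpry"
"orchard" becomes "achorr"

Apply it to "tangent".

What's happening: delete the last character, then sort the characters into alphabetical order.
On "tangent" that produces "aegnnt".

aegnnt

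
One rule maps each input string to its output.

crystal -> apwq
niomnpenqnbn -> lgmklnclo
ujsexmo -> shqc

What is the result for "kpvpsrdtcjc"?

The rule is to shift every letter 2 places backward in the alphabet (wrapping around), then delete the last 3 characters.
Working it through for "kpvpsrdtcjc": intermediate "intnqpbraha", final "intnqpbr".

intnqpbr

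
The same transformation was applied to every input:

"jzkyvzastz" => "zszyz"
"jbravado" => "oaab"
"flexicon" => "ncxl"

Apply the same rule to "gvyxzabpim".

Rule — reverse the string, then keep every other character starting from the first (positions 1st, 3rd, 5th, ...).
On "gvyxzabpim": the first step gives "mipbazxyvg", and the second then gives "mpaxv".

mpaxv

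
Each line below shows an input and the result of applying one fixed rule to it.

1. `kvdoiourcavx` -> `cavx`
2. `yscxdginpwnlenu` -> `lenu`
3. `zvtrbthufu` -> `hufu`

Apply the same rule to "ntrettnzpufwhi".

fwhi

The rule is to keep only the last 4 characters.
So "ntrettnzpufwhi" becomes "fwhi".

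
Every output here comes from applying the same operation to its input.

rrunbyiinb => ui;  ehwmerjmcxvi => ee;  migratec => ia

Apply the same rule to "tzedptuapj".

The pattern: delete the last 3 characters, then keep only the vowels.
On "tzedptuapj" that produces "eu".

eu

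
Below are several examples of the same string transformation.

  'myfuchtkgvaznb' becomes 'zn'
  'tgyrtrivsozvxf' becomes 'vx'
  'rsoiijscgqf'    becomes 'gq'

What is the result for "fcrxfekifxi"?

Each output is the input with this applied: move the last character to the front, then keep only the last 2 characters.
Working it through for "fcrxfekifxi": intermediate "ifcrxfekifx", final "fx".

fx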